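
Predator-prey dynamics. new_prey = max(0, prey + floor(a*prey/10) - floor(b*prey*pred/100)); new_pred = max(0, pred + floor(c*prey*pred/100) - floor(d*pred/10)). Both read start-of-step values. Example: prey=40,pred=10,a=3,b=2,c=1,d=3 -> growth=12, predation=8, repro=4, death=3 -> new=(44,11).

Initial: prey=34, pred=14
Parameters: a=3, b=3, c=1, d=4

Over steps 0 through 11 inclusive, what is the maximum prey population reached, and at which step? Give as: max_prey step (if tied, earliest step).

Answer: 49 11

Derivation:
Step 1: prey: 34+10-14=30; pred: 14+4-5=13
Step 2: prey: 30+9-11=28; pred: 13+3-5=11
Step 3: prey: 28+8-9=27; pred: 11+3-4=10
Step 4: prey: 27+8-8=27; pred: 10+2-4=8
Step 5: prey: 27+8-6=29; pred: 8+2-3=7
Step 6: prey: 29+8-6=31; pred: 7+2-2=7
Step 7: prey: 31+9-6=34; pred: 7+2-2=7
Step 8: prey: 34+10-7=37; pred: 7+2-2=7
Step 9: prey: 37+11-7=41; pred: 7+2-2=7
Step 10: prey: 41+12-8=45; pred: 7+2-2=7
Step 11: prey: 45+13-9=49; pred: 7+3-2=8
Max prey = 49 at step 11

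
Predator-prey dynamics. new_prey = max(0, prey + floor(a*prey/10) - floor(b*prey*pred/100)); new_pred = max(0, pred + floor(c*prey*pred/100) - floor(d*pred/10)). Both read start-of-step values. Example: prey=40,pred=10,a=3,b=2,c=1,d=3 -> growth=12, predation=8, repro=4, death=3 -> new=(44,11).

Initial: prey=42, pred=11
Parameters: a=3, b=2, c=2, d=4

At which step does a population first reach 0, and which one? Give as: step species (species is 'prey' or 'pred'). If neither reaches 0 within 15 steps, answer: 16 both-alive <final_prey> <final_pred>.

Step 1: prey: 42+12-9=45; pred: 11+9-4=16
Step 2: prey: 45+13-14=44; pred: 16+14-6=24
Step 3: prey: 44+13-21=36; pred: 24+21-9=36
Step 4: prey: 36+10-25=21; pred: 36+25-14=47
Step 5: prey: 21+6-19=8; pred: 47+19-18=48
Step 6: prey: 8+2-7=3; pred: 48+7-19=36
Step 7: prey: 3+0-2=1; pred: 36+2-14=24
Step 8: prey: 1+0-0=1; pred: 24+0-9=15
Step 9: prey: 1+0-0=1; pred: 15+0-6=9
Step 10: prey: 1+0-0=1; pred: 9+0-3=6
Step 11: prey: 1+0-0=1; pred: 6+0-2=4
Step 12: prey: 1+0-0=1; pred: 4+0-1=3
Step 13: prey: 1+0-0=1; pred: 3+0-1=2
Step 14: prey: 1+0-0=1; pred: 2+0-0=2
Steps 15-15: state stable at prey=1, pred=2 (no change)
No extinction within 15 steps

Answer: 16 both-alive 1 2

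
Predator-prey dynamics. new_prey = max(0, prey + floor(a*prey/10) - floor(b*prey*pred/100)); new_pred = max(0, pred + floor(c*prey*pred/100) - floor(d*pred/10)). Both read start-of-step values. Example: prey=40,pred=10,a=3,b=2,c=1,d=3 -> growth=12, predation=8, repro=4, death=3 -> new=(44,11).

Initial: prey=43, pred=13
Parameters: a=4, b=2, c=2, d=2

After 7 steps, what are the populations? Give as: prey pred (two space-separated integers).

Answer: 0 50

Derivation:
Step 1: prey: 43+17-11=49; pred: 13+11-2=22
Step 2: prey: 49+19-21=47; pred: 22+21-4=39
Step 3: prey: 47+18-36=29; pred: 39+36-7=68
Step 4: prey: 29+11-39=1; pred: 68+39-13=94
Step 5: prey: 1+0-1=0; pred: 94+1-18=77
Step 6: prey: 0+0-0=0; pred: 77+0-15=62
Step 7: prey: 0+0-0=0; pred: 62+0-12=50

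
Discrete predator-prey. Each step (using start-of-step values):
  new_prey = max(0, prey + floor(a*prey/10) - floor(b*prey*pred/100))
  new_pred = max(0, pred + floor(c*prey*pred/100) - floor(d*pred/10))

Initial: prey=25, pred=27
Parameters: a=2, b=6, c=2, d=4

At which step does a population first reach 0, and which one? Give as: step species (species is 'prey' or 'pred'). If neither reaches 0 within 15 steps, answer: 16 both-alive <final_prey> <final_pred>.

Answer: 1 prey

Derivation:
Step 1: prey: 25+5-40=0; pred: 27+13-10=30
First extinction: prey at step 1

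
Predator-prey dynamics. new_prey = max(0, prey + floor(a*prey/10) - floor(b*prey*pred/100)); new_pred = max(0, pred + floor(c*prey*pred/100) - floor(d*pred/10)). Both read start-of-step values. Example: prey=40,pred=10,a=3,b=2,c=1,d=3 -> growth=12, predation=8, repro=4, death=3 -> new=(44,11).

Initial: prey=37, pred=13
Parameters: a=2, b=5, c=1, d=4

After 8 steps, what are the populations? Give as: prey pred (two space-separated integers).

Answer: 9 2

Derivation:
Step 1: prey: 37+7-24=20; pred: 13+4-5=12
Step 2: prey: 20+4-12=12; pred: 12+2-4=10
Step 3: prey: 12+2-6=8; pred: 10+1-4=7
Step 4: prey: 8+1-2=7; pred: 7+0-2=5
Step 5: prey: 7+1-1=7; pred: 5+0-2=3
Step 6: prey: 7+1-1=7; pred: 3+0-1=2
Step 7: prey: 7+1-0=8; pred: 2+0-0=2
Step 8: prey: 8+1-0=9; pred: 2+0-0=2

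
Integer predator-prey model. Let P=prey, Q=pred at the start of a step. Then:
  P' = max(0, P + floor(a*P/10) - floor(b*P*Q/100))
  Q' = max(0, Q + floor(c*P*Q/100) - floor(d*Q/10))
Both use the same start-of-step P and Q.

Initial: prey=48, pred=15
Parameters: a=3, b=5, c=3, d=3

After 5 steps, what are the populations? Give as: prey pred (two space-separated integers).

Answer: 0 17

Derivation:
Step 1: prey: 48+14-36=26; pred: 15+21-4=32
Step 2: prey: 26+7-41=0; pred: 32+24-9=47
Step 3: prey: 0+0-0=0; pred: 47+0-14=33
Step 4: prey: 0+0-0=0; pred: 33+0-9=24
Step 5: prey: 0+0-0=0; pred: 24+0-7=17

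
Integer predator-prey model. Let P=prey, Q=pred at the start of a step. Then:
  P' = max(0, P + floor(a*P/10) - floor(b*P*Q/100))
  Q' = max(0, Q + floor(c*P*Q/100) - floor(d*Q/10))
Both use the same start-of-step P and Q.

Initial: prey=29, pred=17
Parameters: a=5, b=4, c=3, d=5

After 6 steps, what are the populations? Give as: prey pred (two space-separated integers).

Step 1: prey: 29+14-19=24; pred: 17+14-8=23
Step 2: prey: 24+12-22=14; pred: 23+16-11=28
Step 3: prey: 14+7-15=6; pred: 28+11-14=25
Step 4: prey: 6+3-6=3; pred: 25+4-12=17
Step 5: prey: 3+1-2=2; pred: 17+1-8=10
Step 6: prey: 2+1-0=3; pred: 10+0-5=5

Answer: 3 5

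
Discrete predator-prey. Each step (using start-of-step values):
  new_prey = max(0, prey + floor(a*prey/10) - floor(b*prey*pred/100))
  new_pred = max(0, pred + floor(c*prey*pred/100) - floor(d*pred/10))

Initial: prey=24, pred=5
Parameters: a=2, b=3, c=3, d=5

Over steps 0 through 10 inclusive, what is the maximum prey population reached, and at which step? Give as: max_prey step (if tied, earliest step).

Step 1: prey: 24+4-3=25; pred: 5+3-2=6
Step 2: prey: 25+5-4=26; pred: 6+4-3=7
Step 3: prey: 26+5-5=26; pred: 7+5-3=9
Step 4: prey: 26+5-7=24; pred: 9+7-4=12
Step 5: prey: 24+4-8=20; pred: 12+8-6=14
Step 6: prey: 20+4-8=16; pred: 14+8-7=15
Step 7: prey: 16+3-7=12; pred: 15+7-7=15
Step 8: prey: 12+2-5=9; pred: 15+5-7=13
Step 9: prey: 9+1-3=7; pred: 13+3-6=10
Step 10: prey: 7+1-2=6; pred: 10+2-5=7
Max prey = 26 at step 2

Answer: 26 2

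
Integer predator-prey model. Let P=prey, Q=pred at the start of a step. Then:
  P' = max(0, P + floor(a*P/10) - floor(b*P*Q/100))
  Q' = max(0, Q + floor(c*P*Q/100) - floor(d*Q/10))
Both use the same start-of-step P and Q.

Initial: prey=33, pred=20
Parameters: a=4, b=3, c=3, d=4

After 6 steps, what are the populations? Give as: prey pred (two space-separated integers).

Step 1: prey: 33+13-19=27; pred: 20+19-8=31
Step 2: prey: 27+10-25=12; pred: 31+25-12=44
Step 3: prey: 12+4-15=1; pred: 44+15-17=42
Step 4: prey: 1+0-1=0; pred: 42+1-16=27
Step 5: prey: 0+0-0=0; pred: 27+0-10=17
Step 6: prey: 0+0-0=0; pred: 17+0-6=11

Answer: 0 11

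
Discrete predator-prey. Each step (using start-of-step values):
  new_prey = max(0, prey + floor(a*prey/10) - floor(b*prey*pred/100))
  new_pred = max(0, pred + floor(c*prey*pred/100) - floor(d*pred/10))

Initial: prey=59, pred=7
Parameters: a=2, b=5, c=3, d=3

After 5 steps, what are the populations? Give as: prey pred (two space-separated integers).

Step 1: prey: 59+11-20=50; pred: 7+12-2=17
Step 2: prey: 50+10-42=18; pred: 17+25-5=37
Step 3: prey: 18+3-33=0; pred: 37+19-11=45
Step 4: prey: 0+0-0=0; pred: 45+0-13=32
Step 5: prey: 0+0-0=0; pred: 32+0-9=23

Answer: 0 23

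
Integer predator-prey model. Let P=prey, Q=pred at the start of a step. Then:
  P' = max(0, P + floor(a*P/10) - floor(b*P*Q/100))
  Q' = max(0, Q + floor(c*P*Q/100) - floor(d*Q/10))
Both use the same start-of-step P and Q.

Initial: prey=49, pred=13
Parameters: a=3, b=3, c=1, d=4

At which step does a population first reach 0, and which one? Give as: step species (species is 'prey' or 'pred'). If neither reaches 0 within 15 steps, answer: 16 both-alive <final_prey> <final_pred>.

Answer: 16 both-alive 74 6

Derivation:
Step 1: prey: 49+14-19=44; pred: 13+6-5=14
Step 2: prey: 44+13-18=39; pred: 14+6-5=15
Step 3: prey: 39+11-17=33; pred: 15+5-6=14
Step 4: prey: 33+9-13=29; pred: 14+4-5=13
Step 5: prey: 29+8-11=26; pred: 13+3-5=11
Step 6: prey: 26+7-8=25; pred: 11+2-4=9
Step 7: prey: 25+7-6=26; pred: 9+2-3=8
Step 8: prey: 26+7-6=27; pred: 8+2-3=7
Step 9: prey: 27+8-5=30; pred: 7+1-2=6
Step 10: prey: 30+9-5=34; pred: 6+1-2=5
Step 11: prey: 34+10-5=39; pred: 5+1-2=4
Step 12: prey: 39+11-4=46; pred: 4+1-1=4
Step 13: prey: 46+13-5=54; pred: 4+1-1=4
Step 14: prey: 54+16-6=64; pred: 4+2-1=5
Step 15: prey: 64+19-9=74; pred: 5+3-2=6
No extinction within 15 steps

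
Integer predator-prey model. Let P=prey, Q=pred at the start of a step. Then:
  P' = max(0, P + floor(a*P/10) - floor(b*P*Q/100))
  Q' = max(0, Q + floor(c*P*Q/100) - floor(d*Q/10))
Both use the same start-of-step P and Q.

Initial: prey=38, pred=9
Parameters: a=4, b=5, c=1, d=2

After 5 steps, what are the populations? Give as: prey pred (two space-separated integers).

Answer: 13 14

Derivation:
Step 1: prey: 38+15-17=36; pred: 9+3-1=11
Step 2: prey: 36+14-19=31; pred: 11+3-2=12
Step 3: prey: 31+12-18=25; pred: 12+3-2=13
Step 4: prey: 25+10-16=19; pred: 13+3-2=14
Step 5: prey: 19+7-13=13; pred: 14+2-2=14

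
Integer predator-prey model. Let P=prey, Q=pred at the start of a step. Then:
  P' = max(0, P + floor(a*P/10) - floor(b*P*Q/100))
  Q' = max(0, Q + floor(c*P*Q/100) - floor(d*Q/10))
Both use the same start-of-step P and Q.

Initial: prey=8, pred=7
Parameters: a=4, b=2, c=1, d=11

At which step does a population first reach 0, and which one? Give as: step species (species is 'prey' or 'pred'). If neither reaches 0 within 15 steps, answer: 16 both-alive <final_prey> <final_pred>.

Step 1: prey: 8+3-1=10; pred: 7+0-7=0
First extinction: pred at step 1

Answer: 1 pred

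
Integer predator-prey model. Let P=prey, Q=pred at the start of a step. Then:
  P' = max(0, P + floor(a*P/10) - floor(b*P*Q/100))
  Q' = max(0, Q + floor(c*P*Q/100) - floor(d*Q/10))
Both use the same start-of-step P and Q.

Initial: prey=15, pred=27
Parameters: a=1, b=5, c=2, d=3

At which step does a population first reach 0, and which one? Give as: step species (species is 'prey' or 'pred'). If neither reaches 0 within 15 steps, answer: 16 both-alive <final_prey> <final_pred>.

Step 1: prey: 15+1-20=0; pred: 27+8-8=27
First extinction: prey at step 1

Answer: 1 prey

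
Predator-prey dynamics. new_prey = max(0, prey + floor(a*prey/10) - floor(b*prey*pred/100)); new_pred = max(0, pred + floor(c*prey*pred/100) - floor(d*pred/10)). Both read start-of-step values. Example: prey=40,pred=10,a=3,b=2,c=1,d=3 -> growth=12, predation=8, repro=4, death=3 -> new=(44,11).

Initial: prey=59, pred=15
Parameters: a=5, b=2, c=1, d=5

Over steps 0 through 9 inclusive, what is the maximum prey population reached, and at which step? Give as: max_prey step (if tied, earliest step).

Answer: 95 3

Derivation:
Step 1: prey: 59+29-17=71; pred: 15+8-7=16
Step 2: prey: 71+35-22=84; pred: 16+11-8=19
Step 3: prey: 84+42-31=95; pred: 19+15-9=25
Step 4: prey: 95+47-47=95; pred: 25+23-12=36
Step 5: prey: 95+47-68=74; pred: 36+34-18=52
Step 6: prey: 74+37-76=35; pred: 52+38-26=64
Step 7: prey: 35+17-44=8; pred: 64+22-32=54
Step 8: prey: 8+4-8=4; pred: 54+4-27=31
Step 9: prey: 4+2-2=4; pred: 31+1-15=17
Max prey = 95 at step 3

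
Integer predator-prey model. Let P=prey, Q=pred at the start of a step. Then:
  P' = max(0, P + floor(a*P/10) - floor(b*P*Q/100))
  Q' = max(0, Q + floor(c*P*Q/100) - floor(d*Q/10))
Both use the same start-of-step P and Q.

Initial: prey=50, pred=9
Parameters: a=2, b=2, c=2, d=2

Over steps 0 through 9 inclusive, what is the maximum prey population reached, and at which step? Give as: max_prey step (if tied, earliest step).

Answer: 51 1

Derivation:
Step 1: prey: 50+10-9=51; pred: 9+9-1=17
Step 2: prey: 51+10-17=44; pred: 17+17-3=31
Step 3: prey: 44+8-27=25; pred: 31+27-6=52
Step 4: prey: 25+5-26=4; pred: 52+26-10=68
Step 5: prey: 4+0-5=0; pred: 68+5-13=60
Step 6: prey: 0+0-0=0; pred: 60+0-12=48
Step 7: prey: 0+0-0=0; pred: 48+0-9=39
Step 8: prey: 0+0-0=0; pred: 39+0-7=32
Step 9: prey: 0+0-0=0; pred: 32+0-6=26
Max prey = 51 at step 1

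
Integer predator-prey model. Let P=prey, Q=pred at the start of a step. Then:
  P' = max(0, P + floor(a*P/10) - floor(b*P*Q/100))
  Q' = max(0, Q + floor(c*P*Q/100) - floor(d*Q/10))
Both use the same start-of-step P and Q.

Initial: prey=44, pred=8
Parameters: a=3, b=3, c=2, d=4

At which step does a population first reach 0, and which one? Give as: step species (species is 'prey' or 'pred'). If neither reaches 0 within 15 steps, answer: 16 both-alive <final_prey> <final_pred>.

Step 1: prey: 44+13-10=47; pred: 8+7-3=12
Step 2: prey: 47+14-16=45; pred: 12+11-4=19
Step 3: prey: 45+13-25=33; pred: 19+17-7=29
Step 4: prey: 33+9-28=14; pred: 29+19-11=37
Step 5: prey: 14+4-15=3; pred: 37+10-14=33
Step 6: prey: 3+0-2=1; pred: 33+1-13=21
Step 7: prey: 1+0-0=1; pred: 21+0-8=13
Step 8: prey: 1+0-0=1; pred: 13+0-5=8
Step 9: prey: 1+0-0=1; pred: 8+0-3=5
Step 10: prey: 1+0-0=1; pred: 5+0-2=3
Step 11: prey: 1+0-0=1; pred: 3+0-1=2
Step 12: prey: 1+0-0=1; pred: 2+0-0=2
Steps 13-15: state stable at prey=1, pred=2 (no change)
No extinction within 15 steps

Answer: 16 both-alive 1 2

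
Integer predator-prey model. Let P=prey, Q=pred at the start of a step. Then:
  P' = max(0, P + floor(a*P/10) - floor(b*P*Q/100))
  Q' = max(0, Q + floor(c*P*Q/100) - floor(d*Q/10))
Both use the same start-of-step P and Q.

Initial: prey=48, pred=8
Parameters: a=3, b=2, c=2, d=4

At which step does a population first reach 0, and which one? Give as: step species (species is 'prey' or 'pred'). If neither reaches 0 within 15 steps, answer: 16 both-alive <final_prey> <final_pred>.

Answer: 6 prey

Derivation:
Step 1: prey: 48+14-7=55; pred: 8+7-3=12
Step 2: prey: 55+16-13=58; pred: 12+13-4=21
Step 3: prey: 58+17-24=51; pred: 21+24-8=37
Step 4: prey: 51+15-37=29; pred: 37+37-14=60
Step 5: prey: 29+8-34=3; pred: 60+34-24=70
Step 6: prey: 3+0-4=0; pred: 70+4-28=46
First extinction: prey at step 6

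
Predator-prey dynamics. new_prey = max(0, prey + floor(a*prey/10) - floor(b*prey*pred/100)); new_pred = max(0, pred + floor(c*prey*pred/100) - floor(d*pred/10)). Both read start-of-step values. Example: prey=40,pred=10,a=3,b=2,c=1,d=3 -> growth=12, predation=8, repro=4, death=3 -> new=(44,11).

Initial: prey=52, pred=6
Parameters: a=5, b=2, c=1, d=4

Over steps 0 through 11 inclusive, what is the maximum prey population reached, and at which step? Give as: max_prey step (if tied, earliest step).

Answer: 154 4

Derivation:
Step 1: prey: 52+26-6=72; pred: 6+3-2=7
Step 2: prey: 72+36-10=98; pred: 7+5-2=10
Step 3: prey: 98+49-19=128; pred: 10+9-4=15
Step 4: prey: 128+64-38=154; pred: 15+19-6=28
Step 5: prey: 154+77-86=145; pred: 28+43-11=60
Step 6: prey: 145+72-174=43; pred: 60+87-24=123
Step 7: prey: 43+21-105=0; pred: 123+52-49=126
Step 8: prey: 0+0-0=0; pred: 126+0-50=76
Step 9: prey: 0+0-0=0; pred: 76+0-30=46
Step 10: prey: 0+0-0=0; pred: 46+0-18=28
Step 11: prey: 0+0-0=0; pred: 28+0-11=17
Max prey = 154 at step 4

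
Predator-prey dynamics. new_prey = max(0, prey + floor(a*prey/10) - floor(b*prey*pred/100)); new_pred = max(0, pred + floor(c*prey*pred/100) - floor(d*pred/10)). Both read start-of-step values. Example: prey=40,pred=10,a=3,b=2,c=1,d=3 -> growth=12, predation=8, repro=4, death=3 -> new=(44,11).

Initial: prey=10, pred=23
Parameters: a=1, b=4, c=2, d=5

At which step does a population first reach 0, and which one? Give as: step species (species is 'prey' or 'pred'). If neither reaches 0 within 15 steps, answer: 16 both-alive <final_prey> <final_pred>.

Answer: 16 both-alive 1 1

Derivation:
Step 1: prey: 10+1-9=2; pred: 23+4-11=16
Step 2: prey: 2+0-1=1; pred: 16+0-8=8
Step 3: prey: 1+0-0=1; pred: 8+0-4=4
Step 4: prey: 1+0-0=1; pred: 4+0-2=2
Step 5: prey: 1+0-0=1; pred: 2+0-1=1
Step 6: prey: 1+0-0=1; pred: 1+0-0=1
Steps 7-15: state stable at prey=1, pred=1 (no change)
No extinction within 15 steps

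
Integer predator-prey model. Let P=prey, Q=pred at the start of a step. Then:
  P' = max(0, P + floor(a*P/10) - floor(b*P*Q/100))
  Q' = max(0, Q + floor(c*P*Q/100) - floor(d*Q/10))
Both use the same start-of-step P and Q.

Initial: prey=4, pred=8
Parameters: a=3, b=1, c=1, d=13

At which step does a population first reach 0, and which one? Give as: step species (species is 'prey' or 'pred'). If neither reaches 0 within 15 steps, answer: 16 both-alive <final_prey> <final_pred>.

Answer: 1 pred

Derivation:
Step 1: prey: 4+1-0=5; pred: 8+0-10=0
First extinction: pred at step 1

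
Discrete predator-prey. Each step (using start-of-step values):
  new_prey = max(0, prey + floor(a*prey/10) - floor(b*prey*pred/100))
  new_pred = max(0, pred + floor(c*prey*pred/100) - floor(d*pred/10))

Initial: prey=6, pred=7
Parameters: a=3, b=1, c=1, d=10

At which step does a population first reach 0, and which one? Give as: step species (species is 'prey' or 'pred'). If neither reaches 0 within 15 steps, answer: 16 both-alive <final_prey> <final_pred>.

Answer: 1 pred

Derivation:
Step 1: prey: 6+1-0=7; pred: 7+0-7=0
First extinction: pred at step 1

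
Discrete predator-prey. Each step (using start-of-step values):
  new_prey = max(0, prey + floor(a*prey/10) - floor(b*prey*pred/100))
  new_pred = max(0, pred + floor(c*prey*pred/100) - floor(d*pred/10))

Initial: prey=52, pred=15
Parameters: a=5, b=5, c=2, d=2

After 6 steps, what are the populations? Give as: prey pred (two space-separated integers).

Step 1: prey: 52+26-39=39; pred: 15+15-3=27
Step 2: prey: 39+19-52=6; pred: 27+21-5=43
Step 3: prey: 6+3-12=0; pred: 43+5-8=40
Step 4: prey: 0+0-0=0; pred: 40+0-8=32
Step 5: prey: 0+0-0=0; pred: 32+0-6=26
Step 6: prey: 0+0-0=0; pred: 26+0-5=21

Answer: 0 21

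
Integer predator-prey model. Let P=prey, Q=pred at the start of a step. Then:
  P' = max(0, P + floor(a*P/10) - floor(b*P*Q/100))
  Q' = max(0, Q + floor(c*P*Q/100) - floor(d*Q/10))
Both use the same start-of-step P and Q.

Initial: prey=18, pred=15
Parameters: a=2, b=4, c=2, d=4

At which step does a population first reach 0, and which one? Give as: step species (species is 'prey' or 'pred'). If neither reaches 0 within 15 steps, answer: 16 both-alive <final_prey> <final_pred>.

Step 1: prey: 18+3-10=11; pred: 15+5-6=14
Step 2: prey: 11+2-6=7; pred: 14+3-5=12
Step 3: prey: 7+1-3=5; pred: 12+1-4=9
Step 4: prey: 5+1-1=5; pred: 9+0-3=6
Step 5: prey: 5+1-1=5; pred: 6+0-2=4
Step 6: prey: 5+1-0=6; pred: 4+0-1=3
Step 7: prey: 6+1-0=7; pred: 3+0-1=2
Step 8: prey: 7+1-0=8; pred: 2+0-0=2
Step 9: prey: 8+1-0=9; pred: 2+0-0=2
Step 10: prey: 9+1-0=10; pred: 2+0-0=2
Step 11: prey: 10+2-0=12; pred: 2+0-0=2
Step 12: prey: 12+2-0=14; pred: 2+0-0=2
Step 13: prey: 14+2-1=15; pred: 2+0-0=2
Step 14: prey: 15+3-1=17; pred: 2+0-0=2
Step 15: prey: 17+3-1=19; pred: 2+0-0=2
No extinction within 15 steps

Answer: 16 both-alive 19 2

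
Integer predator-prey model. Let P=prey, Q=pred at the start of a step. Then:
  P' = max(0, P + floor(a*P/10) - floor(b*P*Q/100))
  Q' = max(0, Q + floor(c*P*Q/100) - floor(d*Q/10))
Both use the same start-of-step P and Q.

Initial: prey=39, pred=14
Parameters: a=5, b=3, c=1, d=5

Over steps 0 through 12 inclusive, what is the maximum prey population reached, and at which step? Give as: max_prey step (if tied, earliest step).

Answer: 83 6

Derivation:
Step 1: prey: 39+19-16=42; pred: 14+5-7=12
Step 2: prey: 42+21-15=48; pred: 12+5-6=11
Step 3: prey: 48+24-15=57; pred: 11+5-5=11
Step 4: prey: 57+28-18=67; pred: 11+6-5=12
Step 5: prey: 67+33-24=76; pred: 12+8-6=14
Step 6: prey: 76+38-31=83; pred: 14+10-7=17
Step 7: prey: 83+41-42=82; pred: 17+14-8=23
Step 8: prey: 82+41-56=67; pred: 23+18-11=30
Step 9: prey: 67+33-60=40; pred: 30+20-15=35
Step 10: prey: 40+20-42=18; pred: 35+14-17=32
Step 11: prey: 18+9-17=10; pred: 32+5-16=21
Step 12: prey: 10+5-6=9; pred: 21+2-10=13
Max prey = 83 at step 6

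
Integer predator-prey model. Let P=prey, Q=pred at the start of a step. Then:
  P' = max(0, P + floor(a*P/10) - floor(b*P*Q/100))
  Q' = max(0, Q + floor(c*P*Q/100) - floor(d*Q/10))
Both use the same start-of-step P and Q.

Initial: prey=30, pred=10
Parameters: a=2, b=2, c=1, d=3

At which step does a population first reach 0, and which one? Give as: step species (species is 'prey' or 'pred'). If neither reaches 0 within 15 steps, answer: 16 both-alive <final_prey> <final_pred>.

Answer: 16 both-alive 30 10

Derivation:
Step 1: prey: 30+6-6=30; pred: 10+3-3=10
Steps 2-15: state stable at prey=30, pred=10 (no change)
No extinction within 15 steps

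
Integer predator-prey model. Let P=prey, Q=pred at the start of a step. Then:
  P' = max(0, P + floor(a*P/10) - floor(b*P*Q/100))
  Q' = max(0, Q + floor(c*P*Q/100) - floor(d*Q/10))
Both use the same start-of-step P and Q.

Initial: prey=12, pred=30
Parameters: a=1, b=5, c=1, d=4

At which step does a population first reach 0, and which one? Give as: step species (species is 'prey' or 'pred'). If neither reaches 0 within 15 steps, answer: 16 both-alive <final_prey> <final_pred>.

Step 1: prey: 12+1-18=0; pred: 30+3-12=21
First extinction: prey at step 1

Answer: 1 prey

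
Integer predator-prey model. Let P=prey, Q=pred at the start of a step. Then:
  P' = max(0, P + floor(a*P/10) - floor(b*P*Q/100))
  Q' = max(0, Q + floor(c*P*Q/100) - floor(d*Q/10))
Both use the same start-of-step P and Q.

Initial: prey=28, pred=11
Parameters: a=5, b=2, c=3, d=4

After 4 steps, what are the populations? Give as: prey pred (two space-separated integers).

Answer: 20 93

Derivation:
Step 1: prey: 28+14-6=36; pred: 11+9-4=16
Step 2: prey: 36+18-11=43; pred: 16+17-6=27
Step 3: prey: 43+21-23=41; pred: 27+34-10=51
Step 4: prey: 41+20-41=20; pred: 51+62-20=93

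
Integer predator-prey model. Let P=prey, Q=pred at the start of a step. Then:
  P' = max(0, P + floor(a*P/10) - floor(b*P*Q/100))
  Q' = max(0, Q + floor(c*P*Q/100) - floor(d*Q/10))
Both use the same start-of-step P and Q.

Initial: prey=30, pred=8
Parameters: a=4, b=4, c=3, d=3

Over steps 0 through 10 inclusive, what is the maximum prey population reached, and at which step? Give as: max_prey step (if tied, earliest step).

Step 1: prey: 30+12-9=33; pred: 8+7-2=13
Step 2: prey: 33+13-17=29; pred: 13+12-3=22
Step 3: prey: 29+11-25=15; pred: 22+19-6=35
Step 4: prey: 15+6-21=0; pred: 35+15-10=40
Step 5: prey: 0+0-0=0; pred: 40+0-12=28
Step 6: prey: 0+0-0=0; pred: 28+0-8=20
Step 7: prey: 0+0-0=0; pred: 20+0-6=14
Step 8: prey: 0+0-0=0; pred: 14+0-4=10
Step 9: prey: 0+0-0=0; pred: 10+0-3=7
Step 10: prey: 0+0-0=0; pred: 7+0-2=5
Max prey = 33 at step 1

Answer: 33 1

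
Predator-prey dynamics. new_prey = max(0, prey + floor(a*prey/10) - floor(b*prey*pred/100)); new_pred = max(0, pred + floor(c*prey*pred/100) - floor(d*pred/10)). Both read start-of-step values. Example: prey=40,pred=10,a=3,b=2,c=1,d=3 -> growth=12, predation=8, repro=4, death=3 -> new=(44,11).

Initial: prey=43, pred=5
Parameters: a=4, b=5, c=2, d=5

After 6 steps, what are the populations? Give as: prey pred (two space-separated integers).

Step 1: prey: 43+17-10=50; pred: 5+4-2=7
Step 2: prey: 50+20-17=53; pred: 7+7-3=11
Step 3: prey: 53+21-29=45; pred: 11+11-5=17
Step 4: prey: 45+18-38=25; pred: 17+15-8=24
Step 5: prey: 25+10-30=5; pred: 24+12-12=24
Step 6: prey: 5+2-6=1; pred: 24+2-12=14

Answer: 1 14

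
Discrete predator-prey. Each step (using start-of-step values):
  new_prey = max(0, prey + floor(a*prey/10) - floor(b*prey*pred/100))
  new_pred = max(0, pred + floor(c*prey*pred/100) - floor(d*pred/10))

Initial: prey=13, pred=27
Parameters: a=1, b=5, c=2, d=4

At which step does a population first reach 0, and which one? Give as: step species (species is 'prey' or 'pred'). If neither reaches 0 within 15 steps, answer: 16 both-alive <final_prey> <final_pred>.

Answer: 1 prey

Derivation:
Step 1: prey: 13+1-17=0; pred: 27+7-10=24
First extinction: prey at step 1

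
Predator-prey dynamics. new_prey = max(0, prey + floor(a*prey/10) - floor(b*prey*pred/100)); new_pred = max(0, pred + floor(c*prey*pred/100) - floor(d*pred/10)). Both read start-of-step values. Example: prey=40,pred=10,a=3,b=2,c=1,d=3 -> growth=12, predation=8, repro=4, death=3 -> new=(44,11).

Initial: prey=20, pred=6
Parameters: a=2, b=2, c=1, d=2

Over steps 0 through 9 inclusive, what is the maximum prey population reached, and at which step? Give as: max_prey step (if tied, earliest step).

Step 1: prey: 20+4-2=22; pred: 6+1-1=6
Step 2: prey: 22+4-2=24; pred: 6+1-1=6
Step 3: prey: 24+4-2=26; pred: 6+1-1=6
Step 4: prey: 26+5-3=28; pred: 6+1-1=6
Step 5: prey: 28+5-3=30; pred: 6+1-1=6
Step 6: prey: 30+6-3=33; pred: 6+1-1=6
Step 7: prey: 33+6-3=36; pred: 6+1-1=6
Step 8: prey: 36+7-4=39; pred: 6+2-1=7
Step 9: prey: 39+7-5=41; pred: 7+2-1=8
Max prey = 41 at step 9

Answer: 41 9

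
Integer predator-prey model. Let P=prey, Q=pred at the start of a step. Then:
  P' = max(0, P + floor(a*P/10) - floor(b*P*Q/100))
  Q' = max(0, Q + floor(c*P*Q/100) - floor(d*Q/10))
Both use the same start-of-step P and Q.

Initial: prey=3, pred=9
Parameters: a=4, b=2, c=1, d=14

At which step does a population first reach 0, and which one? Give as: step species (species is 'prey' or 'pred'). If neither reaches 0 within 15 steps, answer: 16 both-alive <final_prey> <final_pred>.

Answer: 1 pred

Derivation:
Step 1: prey: 3+1-0=4; pred: 9+0-12=0
First extinction: pred at step 1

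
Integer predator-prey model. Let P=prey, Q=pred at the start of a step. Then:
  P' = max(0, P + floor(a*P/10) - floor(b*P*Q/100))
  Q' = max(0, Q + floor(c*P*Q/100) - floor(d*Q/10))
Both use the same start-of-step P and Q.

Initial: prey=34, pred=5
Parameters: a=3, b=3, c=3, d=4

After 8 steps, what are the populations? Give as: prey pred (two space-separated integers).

Step 1: prey: 34+10-5=39; pred: 5+5-2=8
Step 2: prey: 39+11-9=41; pred: 8+9-3=14
Step 3: prey: 41+12-17=36; pred: 14+17-5=26
Step 4: prey: 36+10-28=18; pred: 26+28-10=44
Step 5: prey: 18+5-23=0; pred: 44+23-17=50
Step 6: prey: 0+0-0=0; pred: 50+0-20=30
Step 7: prey: 0+0-0=0; pred: 30+0-12=18
Step 8: prey: 0+0-0=0; pred: 18+0-7=11

Answer: 0 11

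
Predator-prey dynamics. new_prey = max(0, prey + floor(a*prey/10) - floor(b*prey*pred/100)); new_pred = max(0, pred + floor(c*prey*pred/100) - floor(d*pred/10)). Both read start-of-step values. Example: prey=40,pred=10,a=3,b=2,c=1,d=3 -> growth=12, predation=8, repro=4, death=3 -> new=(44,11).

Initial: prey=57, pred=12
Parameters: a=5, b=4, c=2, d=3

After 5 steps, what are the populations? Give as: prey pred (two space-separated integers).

Step 1: prey: 57+28-27=58; pred: 12+13-3=22
Step 2: prey: 58+29-51=36; pred: 22+25-6=41
Step 3: prey: 36+18-59=0; pred: 41+29-12=58
Step 4: prey: 0+0-0=0; pred: 58+0-17=41
Step 5: prey: 0+0-0=0; pred: 41+0-12=29

Answer: 0 29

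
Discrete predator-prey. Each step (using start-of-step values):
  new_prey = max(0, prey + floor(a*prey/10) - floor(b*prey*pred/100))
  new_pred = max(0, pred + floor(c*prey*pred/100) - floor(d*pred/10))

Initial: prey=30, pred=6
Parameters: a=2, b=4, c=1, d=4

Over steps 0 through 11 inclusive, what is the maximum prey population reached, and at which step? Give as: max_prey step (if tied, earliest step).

Step 1: prey: 30+6-7=29; pred: 6+1-2=5
Step 2: prey: 29+5-5=29; pred: 5+1-2=4
Step 3: prey: 29+5-4=30; pred: 4+1-1=4
Step 4: prey: 30+6-4=32; pred: 4+1-1=4
Step 5: prey: 32+6-5=33; pred: 4+1-1=4
Step 6: prey: 33+6-5=34; pred: 4+1-1=4
Step 7: prey: 34+6-5=35; pred: 4+1-1=4
Step 8: prey: 35+7-5=37; pred: 4+1-1=4
Step 9: prey: 37+7-5=39; pred: 4+1-1=4
Step 10: prey: 39+7-6=40; pred: 4+1-1=4
Step 11: prey: 40+8-6=42; pred: 4+1-1=4
Max prey = 42 at step 11

Answer: 42 11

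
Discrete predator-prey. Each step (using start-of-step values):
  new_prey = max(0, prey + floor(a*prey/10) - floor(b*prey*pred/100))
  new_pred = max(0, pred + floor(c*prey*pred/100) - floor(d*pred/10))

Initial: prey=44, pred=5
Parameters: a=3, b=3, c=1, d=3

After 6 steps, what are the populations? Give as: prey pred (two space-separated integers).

Step 1: prey: 44+13-6=51; pred: 5+2-1=6
Step 2: prey: 51+15-9=57; pred: 6+3-1=8
Step 3: prey: 57+17-13=61; pred: 8+4-2=10
Step 4: prey: 61+18-18=61; pred: 10+6-3=13
Step 5: prey: 61+18-23=56; pred: 13+7-3=17
Step 6: prey: 56+16-28=44; pred: 17+9-5=21

Answer: 44 21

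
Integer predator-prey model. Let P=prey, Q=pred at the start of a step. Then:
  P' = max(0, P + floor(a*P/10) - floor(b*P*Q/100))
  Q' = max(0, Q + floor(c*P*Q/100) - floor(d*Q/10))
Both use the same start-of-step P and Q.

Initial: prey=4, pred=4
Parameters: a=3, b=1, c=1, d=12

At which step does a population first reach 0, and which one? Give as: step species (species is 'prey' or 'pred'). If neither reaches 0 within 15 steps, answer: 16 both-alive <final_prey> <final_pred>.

Answer: 1 pred

Derivation:
Step 1: prey: 4+1-0=5; pred: 4+0-4=0
First extinction: pred at step 1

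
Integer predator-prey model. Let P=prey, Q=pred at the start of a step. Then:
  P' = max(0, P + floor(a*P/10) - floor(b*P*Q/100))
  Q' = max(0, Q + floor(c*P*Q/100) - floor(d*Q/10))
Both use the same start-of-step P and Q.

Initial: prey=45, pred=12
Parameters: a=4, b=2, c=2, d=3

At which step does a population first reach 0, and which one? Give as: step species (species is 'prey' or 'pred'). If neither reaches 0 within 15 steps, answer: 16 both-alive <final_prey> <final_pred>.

Answer: 5 prey

Derivation:
Step 1: prey: 45+18-10=53; pred: 12+10-3=19
Step 2: prey: 53+21-20=54; pred: 19+20-5=34
Step 3: prey: 54+21-36=39; pred: 34+36-10=60
Step 4: prey: 39+15-46=8; pred: 60+46-18=88
Step 5: prey: 8+3-14=0; pred: 88+14-26=76
First extinction: prey at step 5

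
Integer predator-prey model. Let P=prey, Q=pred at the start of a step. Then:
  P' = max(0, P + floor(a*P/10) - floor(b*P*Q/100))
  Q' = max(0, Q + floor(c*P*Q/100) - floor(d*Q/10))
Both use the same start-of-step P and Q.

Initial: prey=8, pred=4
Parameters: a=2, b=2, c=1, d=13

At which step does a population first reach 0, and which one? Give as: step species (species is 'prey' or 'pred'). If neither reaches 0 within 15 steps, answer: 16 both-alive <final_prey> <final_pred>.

Step 1: prey: 8+1-0=9; pred: 4+0-5=0
First extinction: pred at step 1

Answer: 1 pred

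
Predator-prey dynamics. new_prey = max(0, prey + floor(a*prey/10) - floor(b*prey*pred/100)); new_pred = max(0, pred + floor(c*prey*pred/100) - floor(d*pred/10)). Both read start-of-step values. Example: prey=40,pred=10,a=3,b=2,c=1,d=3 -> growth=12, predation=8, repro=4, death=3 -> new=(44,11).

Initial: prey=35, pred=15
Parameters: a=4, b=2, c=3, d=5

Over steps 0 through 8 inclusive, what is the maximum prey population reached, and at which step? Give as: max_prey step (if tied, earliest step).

Answer: 39 1

Derivation:
Step 1: prey: 35+14-10=39; pred: 15+15-7=23
Step 2: prey: 39+15-17=37; pred: 23+26-11=38
Step 3: prey: 37+14-28=23; pred: 38+42-19=61
Step 4: prey: 23+9-28=4; pred: 61+42-30=73
Step 5: prey: 4+1-5=0; pred: 73+8-36=45
Step 6: prey: 0+0-0=0; pred: 45+0-22=23
Step 7: prey: 0+0-0=0; pred: 23+0-11=12
Step 8: prey: 0+0-0=0; pred: 12+0-6=6
Max prey = 39 at step 1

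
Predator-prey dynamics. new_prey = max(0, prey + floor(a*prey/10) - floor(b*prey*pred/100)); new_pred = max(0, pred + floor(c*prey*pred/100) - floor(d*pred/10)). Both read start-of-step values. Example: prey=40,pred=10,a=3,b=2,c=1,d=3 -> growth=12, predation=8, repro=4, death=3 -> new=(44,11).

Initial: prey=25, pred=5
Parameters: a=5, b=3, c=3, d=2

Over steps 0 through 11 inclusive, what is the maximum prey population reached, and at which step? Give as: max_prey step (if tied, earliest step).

Answer: 49 3

Derivation:
Step 1: prey: 25+12-3=34; pred: 5+3-1=7
Step 2: prey: 34+17-7=44; pred: 7+7-1=13
Step 3: prey: 44+22-17=49; pred: 13+17-2=28
Step 4: prey: 49+24-41=32; pred: 28+41-5=64
Step 5: prey: 32+16-61=0; pred: 64+61-12=113
Step 6: prey: 0+0-0=0; pred: 113+0-22=91
Step 7: prey: 0+0-0=0; pred: 91+0-18=73
Step 8: prey: 0+0-0=0; pred: 73+0-14=59
Step 9: prey: 0+0-0=0; pred: 59+0-11=48
Step 10: prey: 0+0-0=0; pred: 48+0-9=39
Step 11: prey: 0+0-0=0; pred: 39+0-7=32
Max prey = 49 at step 3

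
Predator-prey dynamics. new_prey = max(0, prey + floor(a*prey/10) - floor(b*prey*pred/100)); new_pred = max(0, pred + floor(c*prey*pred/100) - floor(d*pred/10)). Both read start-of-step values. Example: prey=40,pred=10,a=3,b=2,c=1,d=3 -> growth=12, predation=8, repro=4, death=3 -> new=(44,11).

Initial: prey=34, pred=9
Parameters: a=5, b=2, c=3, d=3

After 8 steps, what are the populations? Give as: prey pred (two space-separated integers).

Step 1: prey: 34+17-6=45; pred: 9+9-2=16
Step 2: prey: 45+22-14=53; pred: 16+21-4=33
Step 3: prey: 53+26-34=45; pred: 33+52-9=76
Step 4: prey: 45+22-68=0; pred: 76+102-22=156
Step 5: prey: 0+0-0=0; pred: 156+0-46=110
Step 6: prey: 0+0-0=0; pred: 110+0-33=77
Step 7: prey: 0+0-0=0; pred: 77+0-23=54
Step 8: prey: 0+0-0=0; pred: 54+0-16=38

Answer: 0 38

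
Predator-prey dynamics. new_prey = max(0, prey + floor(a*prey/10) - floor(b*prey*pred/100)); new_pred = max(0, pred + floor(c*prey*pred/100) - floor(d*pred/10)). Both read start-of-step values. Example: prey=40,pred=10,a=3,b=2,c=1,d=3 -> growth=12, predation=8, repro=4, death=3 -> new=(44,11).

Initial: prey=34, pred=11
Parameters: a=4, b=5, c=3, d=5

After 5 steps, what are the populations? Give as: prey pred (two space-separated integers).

Step 1: prey: 34+13-18=29; pred: 11+11-5=17
Step 2: prey: 29+11-24=16; pred: 17+14-8=23
Step 3: prey: 16+6-18=4; pred: 23+11-11=23
Step 4: prey: 4+1-4=1; pred: 23+2-11=14
Step 5: prey: 1+0-0=1; pred: 14+0-7=7

Answer: 1 7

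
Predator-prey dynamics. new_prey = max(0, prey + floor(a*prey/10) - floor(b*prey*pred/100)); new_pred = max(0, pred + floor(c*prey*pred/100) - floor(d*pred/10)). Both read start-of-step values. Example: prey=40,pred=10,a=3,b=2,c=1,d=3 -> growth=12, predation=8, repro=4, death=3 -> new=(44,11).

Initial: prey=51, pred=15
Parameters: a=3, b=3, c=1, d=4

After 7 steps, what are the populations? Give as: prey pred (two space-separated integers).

Answer: 18 7

Derivation:
Step 1: prey: 51+15-22=44; pred: 15+7-6=16
Step 2: prey: 44+13-21=36; pred: 16+7-6=17
Step 3: prey: 36+10-18=28; pred: 17+6-6=17
Step 4: prey: 28+8-14=22; pred: 17+4-6=15
Step 5: prey: 22+6-9=19; pred: 15+3-6=12
Step 6: prey: 19+5-6=18; pred: 12+2-4=10
Step 7: prey: 18+5-5=18; pred: 10+1-4=7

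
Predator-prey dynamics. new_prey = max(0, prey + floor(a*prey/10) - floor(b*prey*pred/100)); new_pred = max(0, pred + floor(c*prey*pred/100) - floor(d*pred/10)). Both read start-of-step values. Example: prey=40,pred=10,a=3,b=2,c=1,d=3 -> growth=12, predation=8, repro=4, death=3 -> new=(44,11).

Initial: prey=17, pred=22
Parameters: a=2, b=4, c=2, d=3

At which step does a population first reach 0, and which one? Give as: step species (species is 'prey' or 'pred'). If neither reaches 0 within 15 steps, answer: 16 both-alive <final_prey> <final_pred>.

Answer: 16 both-alive 1 3

Derivation:
Step 1: prey: 17+3-14=6; pred: 22+7-6=23
Step 2: prey: 6+1-5=2; pred: 23+2-6=19
Step 3: prey: 2+0-1=1; pred: 19+0-5=14
Step 4: prey: 1+0-0=1; pred: 14+0-4=10
Step 5: prey: 1+0-0=1; pred: 10+0-3=7
Step 6: prey: 1+0-0=1; pred: 7+0-2=5
Step 7: prey: 1+0-0=1; pred: 5+0-1=4
Step 8: prey: 1+0-0=1; pred: 4+0-1=3
Step 9: prey: 1+0-0=1; pred: 3+0-0=3
Steps 10-15: state stable at prey=1, pred=3 (no change)
No extinction within 15 steps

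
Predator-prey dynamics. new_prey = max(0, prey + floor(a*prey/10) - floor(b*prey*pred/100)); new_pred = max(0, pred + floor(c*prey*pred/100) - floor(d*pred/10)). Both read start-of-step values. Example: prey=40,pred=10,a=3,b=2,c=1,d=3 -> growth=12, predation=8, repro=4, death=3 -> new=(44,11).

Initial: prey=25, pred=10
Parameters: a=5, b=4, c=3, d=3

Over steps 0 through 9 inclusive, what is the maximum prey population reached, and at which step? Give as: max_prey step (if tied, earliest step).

Answer: 27 1

Derivation:
Step 1: prey: 25+12-10=27; pred: 10+7-3=14
Step 2: prey: 27+13-15=25; pred: 14+11-4=21
Step 3: prey: 25+12-21=16; pred: 21+15-6=30
Step 4: prey: 16+8-19=5; pred: 30+14-9=35
Step 5: prey: 5+2-7=0; pred: 35+5-10=30
Step 6: prey: 0+0-0=0; pred: 30+0-9=21
Step 7: prey: 0+0-0=0; pred: 21+0-6=15
Step 8: prey: 0+0-0=0; pred: 15+0-4=11
Step 9: prey: 0+0-0=0; pred: 11+0-3=8
Max prey = 27 at step 1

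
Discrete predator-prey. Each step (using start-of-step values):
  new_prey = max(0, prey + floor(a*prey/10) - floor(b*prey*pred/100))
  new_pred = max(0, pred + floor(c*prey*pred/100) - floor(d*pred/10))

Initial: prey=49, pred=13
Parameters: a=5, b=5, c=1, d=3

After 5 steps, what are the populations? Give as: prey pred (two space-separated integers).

Answer: 8 13

Derivation:
Step 1: prey: 49+24-31=42; pred: 13+6-3=16
Step 2: prey: 42+21-33=30; pred: 16+6-4=18
Step 3: prey: 30+15-27=18; pred: 18+5-5=18
Step 4: prey: 18+9-16=11; pred: 18+3-5=16
Step 5: prey: 11+5-8=8; pred: 16+1-4=13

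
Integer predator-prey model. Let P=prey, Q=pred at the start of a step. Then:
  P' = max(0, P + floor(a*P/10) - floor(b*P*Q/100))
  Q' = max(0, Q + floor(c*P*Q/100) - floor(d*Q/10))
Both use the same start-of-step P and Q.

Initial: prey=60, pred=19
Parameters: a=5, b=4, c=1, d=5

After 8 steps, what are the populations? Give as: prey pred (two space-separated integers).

Answer: 43 3

Derivation:
Step 1: prey: 60+30-45=45; pred: 19+11-9=21
Step 2: prey: 45+22-37=30; pred: 21+9-10=20
Step 3: prey: 30+15-24=21; pred: 20+6-10=16
Step 4: prey: 21+10-13=18; pred: 16+3-8=11
Step 5: prey: 18+9-7=20; pred: 11+1-5=7
Step 6: prey: 20+10-5=25; pred: 7+1-3=5
Step 7: prey: 25+12-5=32; pred: 5+1-2=4
Step 8: prey: 32+16-5=43; pred: 4+1-2=3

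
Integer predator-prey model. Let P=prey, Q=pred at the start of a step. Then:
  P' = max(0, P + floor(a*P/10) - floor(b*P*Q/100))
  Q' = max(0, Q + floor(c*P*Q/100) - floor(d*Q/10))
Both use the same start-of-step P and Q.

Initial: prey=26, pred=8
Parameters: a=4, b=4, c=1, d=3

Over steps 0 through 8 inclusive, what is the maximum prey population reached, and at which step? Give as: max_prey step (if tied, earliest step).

Step 1: prey: 26+10-8=28; pred: 8+2-2=8
Step 2: prey: 28+11-8=31; pred: 8+2-2=8
Step 3: prey: 31+12-9=34; pred: 8+2-2=8
Step 4: prey: 34+13-10=37; pred: 8+2-2=8
Step 5: prey: 37+14-11=40; pred: 8+2-2=8
Step 6: prey: 40+16-12=44; pred: 8+3-2=9
Step 7: prey: 44+17-15=46; pred: 9+3-2=10
Step 8: prey: 46+18-18=46; pred: 10+4-3=11
Max prey = 46 at step 7

Answer: 46 7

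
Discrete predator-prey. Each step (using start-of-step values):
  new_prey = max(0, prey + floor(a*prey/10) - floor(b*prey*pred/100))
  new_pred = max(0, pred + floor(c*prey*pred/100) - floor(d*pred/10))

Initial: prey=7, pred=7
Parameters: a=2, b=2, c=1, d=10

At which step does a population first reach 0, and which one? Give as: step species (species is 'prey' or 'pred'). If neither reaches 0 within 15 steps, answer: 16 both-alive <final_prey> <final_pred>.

Step 1: prey: 7+1-0=8; pred: 7+0-7=0
First extinction: pred at step 1

Answer: 1 pred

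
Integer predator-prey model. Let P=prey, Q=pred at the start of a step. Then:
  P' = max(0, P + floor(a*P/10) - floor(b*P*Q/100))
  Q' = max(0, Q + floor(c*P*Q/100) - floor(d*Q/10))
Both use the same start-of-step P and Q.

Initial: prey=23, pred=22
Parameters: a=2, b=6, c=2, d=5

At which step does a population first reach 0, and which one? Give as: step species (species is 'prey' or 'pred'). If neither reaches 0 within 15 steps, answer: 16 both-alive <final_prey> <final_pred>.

Answer: 1 prey

Derivation:
Step 1: prey: 23+4-30=0; pred: 22+10-11=21
First extinction: prey at step 1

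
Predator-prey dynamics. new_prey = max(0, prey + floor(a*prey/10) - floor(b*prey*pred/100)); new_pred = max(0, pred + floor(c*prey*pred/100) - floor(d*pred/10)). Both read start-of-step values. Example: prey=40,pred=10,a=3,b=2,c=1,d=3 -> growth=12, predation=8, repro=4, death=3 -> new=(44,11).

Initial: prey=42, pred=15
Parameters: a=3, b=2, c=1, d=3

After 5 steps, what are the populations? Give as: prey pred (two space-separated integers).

Answer: 28 23

Derivation:
Step 1: prey: 42+12-12=42; pred: 15+6-4=17
Step 2: prey: 42+12-14=40; pred: 17+7-5=19
Step 3: prey: 40+12-15=37; pred: 19+7-5=21
Step 4: prey: 37+11-15=33; pred: 21+7-6=22
Step 5: prey: 33+9-14=28; pred: 22+7-6=23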